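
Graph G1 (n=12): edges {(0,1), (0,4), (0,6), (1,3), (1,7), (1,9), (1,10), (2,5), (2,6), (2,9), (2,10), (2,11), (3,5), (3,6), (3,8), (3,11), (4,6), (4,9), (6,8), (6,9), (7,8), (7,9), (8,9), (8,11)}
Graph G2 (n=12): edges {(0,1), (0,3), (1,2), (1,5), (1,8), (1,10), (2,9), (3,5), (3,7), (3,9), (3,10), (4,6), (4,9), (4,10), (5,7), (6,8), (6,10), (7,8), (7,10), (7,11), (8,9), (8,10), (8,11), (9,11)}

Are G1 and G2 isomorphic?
Yes, isomorphic

The graphs are isomorphic.
One valid mapping φ: V(G1) → V(G2): 0→4, 1→9, 2→1, 3→3, 4→6, 5→0, 6→10, 7→11, 8→7, 9→8, 10→2, 11→5

Verify φ preserves adjacency — for each edge of G1, its image is an edge of G2:
  (0,1) → (φ(0),φ(1)) = (4,9) ∈ E(G2) ✓
  (0,4) → (φ(0),φ(4)) = (4,6) ∈ E(G2) ✓
  (0,6) → (φ(0),φ(6)) = (4,10) ∈ E(G2) ✓
  (1,3) → (φ(1),φ(3)) = (3,9) ∈ E(G2) ✓
  (1,7) → (φ(1),φ(7)) = (9,11) ∈ E(G2) ✓
  (1,9) → (φ(1),φ(9)) = (8,9) ∈ E(G2) ✓
  (1,10) → (φ(1),φ(10)) = (2,9) ∈ E(G2) ✓
  (2,5) → (φ(2),φ(5)) = (0,1) ∈ E(G2) ✓
  (2,6) → (φ(2),φ(6)) = (1,10) ∈ E(G2) ✓
  (2,9) → (φ(2),φ(9)) = (1,8) ∈ E(G2) ✓
  (2,10) → (φ(2),φ(10)) = (1,2) ∈ E(G2) ✓
  (2,11) → (φ(2),φ(11)) = (1,5) ∈ E(G2) ✓
  (3,5) → (φ(3),φ(5)) = (0,3) ∈ E(G2) ✓
  (3,6) → (φ(3),φ(6)) = (3,10) ∈ E(G2) ✓
  (3,8) → (φ(3),φ(8)) = (3,7) ∈ E(G2) ✓
  (3,11) → (φ(3),φ(11)) = (3,5) ∈ E(G2) ✓
  (4,6) → (φ(4),φ(6)) = (6,10) ∈ E(G2) ✓
  (4,9) → (φ(4),φ(9)) = (6,8) ∈ E(G2) ✓
  (6,8) → (φ(6),φ(8)) = (7,10) ∈ E(G2) ✓
  (6,9) → (φ(6),φ(9)) = (8,10) ∈ E(G2) ✓
  (7,8) → (φ(7),φ(8)) = (7,11) ∈ E(G2) ✓
  (7,9) → (φ(7),φ(9)) = (8,11) ∈ E(G2) ✓
  (8,9) → (φ(8),φ(9)) = (7,8) ∈ E(G2) ✓
  (8,11) → (φ(8),φ(11)) = (5,7) ∈ E(G2) ✓
All 24 edges of G1 map to edges of G2, and |E(G1)| = |E(G2)| = 24, so φ is a bijection on edges as well as vertices. Hence G1 ≅ G2.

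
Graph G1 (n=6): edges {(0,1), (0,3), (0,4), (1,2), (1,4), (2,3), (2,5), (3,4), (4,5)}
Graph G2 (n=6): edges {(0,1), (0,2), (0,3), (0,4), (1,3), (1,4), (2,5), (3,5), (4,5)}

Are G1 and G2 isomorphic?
Yes, isomorphic

The graphs are isomorphic.
One valid mapping φ: V(G1) → V(G2): 0→1, 1→4, 2→5, 3→3, 4→0, 5→2

Verify φ preserves adjacency — for each edge of G1, its image is an edge of G2:
  (0,1) → (φ(0),φ(1)) = (1,4) ∈ E(G2) ✓
  (0,3) → (φ(0),φ(3)) = (1,3) ∈ E(G2) ✓
  (0,4) → (φ(0),φ(4)) = (0,1) ∈ E(G2) ✓
  (1,2) → (φ(1),φ(2)) = (4,5) ∈ E(G2) ✓
  (1,4) → (φ(1),φ(4)) = (0,4) ∈ E(G2) ✓
  (2,3) → (φ(2),φ(3)) = (3,5) ∈ E(G2) ✓
  (2,5) → (φ(2),φ(5)) = (2,5) ∈ E(G2) ✓
  (3,4) → (φ(3),φ(4)) = (0,3) ∈ E(G2) ✓
  (4,5) → (φ(4),φ(5)) = (0,2) ∈ E(G2) ✓
All 9 edges of G1 map to edges of G2, and |E(G1)| = |E(G2)| = 9, so φ is a bijection on edges as well as vertices. Hence G1 ≅ G2.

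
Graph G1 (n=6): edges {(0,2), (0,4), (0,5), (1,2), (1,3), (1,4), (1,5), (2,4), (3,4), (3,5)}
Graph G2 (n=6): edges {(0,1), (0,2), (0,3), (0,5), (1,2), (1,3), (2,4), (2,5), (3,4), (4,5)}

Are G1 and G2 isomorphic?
Yes, isomorphic

The graphs are isomorphic.
One valid mapping φ: V(G1) → V(G2): 0→4, 1→0, 2→5, 3→1, 4→2, 5→3

Verify φ preserves adjacency — for each edge of G1, its image is an edge of G2:
  (0,2) → (φ(0),φ(2)) = (4,5) ∈ E(G2) ✓
  (0,4) → (φ(0),φ(4)) = (2,4) ∈ E(G2) ✓
  (0,5) → (φ(0),φ(5)) = (3,4) ∈ E(G2) ✓
  (1,2) → (φ(1),φ(2)) = (0,5) ∈ E(G2) ✓
  (1,3) → (φ(1),φ(3)) = (0,1) ∈ E(G2) ✓
  (1,4) → (φ(1),φ(4)) = (0,2) ∈ E(G2) ✓
  (1,5) → (φ(1),φ(5)) = (0,3) ∈ E(G2) ✓
  (2,4) → (φ(2),φ(4)) = (2,5) ∈ E(G2) ✓
  (3,4) → (φ(3),φ(4)) = (1,2) ∈ E(G2) ✓
  (3,5) → (φ(3),φ(5)) = (1,3) ∈ E(G2) ✓
All 10 edges of G1 map to edges of G2, and |E(G1)| = |E(G2)| = 10, so φ is a bijection on edges as well as vertices. Hence G1 ≅ G2.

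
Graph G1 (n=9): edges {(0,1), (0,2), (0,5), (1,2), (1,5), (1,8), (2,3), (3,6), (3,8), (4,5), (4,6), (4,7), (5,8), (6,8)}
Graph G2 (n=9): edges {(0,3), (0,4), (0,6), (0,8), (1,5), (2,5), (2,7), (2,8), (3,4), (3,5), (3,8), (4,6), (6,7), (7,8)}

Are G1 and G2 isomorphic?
Yes, isomorphic

The graphs are isomorphic.
One valid mapping φ: V(G1) → V(G2): 0→4, 1→0, 2→6, 3→7, 4→5, 5→3, 6→2, 7→1, 8→8

Verify φ preserves adjacency — for each edge of G1, its image is an edge of G2:
  (0,1) → (φ(0),φ(1)) = (0,4) ∈ E(G2) ✓
  (0,2) → (φ(0),φ(2)) = (4,6) ∈ E(G2) ✓
  (0,5) → (φ(0),φ(5)) = (3,4) ∈ E(G2) ✓
  (1,2) → (φ(1),φ(2)) = (0,6) ∈ E(G2) ✓
  (1,5) → (φ(1),φ(5)) = (0,3) ∈ E(G2) ✓
  (1,8) → (φ(1),φ(8)) = (0,8) ∈ E(G2) ✓
  (2,3) → (φ(2),φ(3)) = (6,7) ∈ E(G2) ✓
  (3,6) → (φ(3),φ(6)) = (2,7) ∈ E(G2) ✓
  (3,8) → (φ(3),φ(8)) = (7,8) ∈ E(G2) ✓
  (4,5) → (φ(4),φ(5)) = (3,5) ∈ E(G2) ✓
  (4,6) → (φ(4),φ(6)) = (2,5) ∈ E(G2) ✓
  (4,7) → (φ(4),φ(7)) = (1,5) ∈ E(G2) ✓
  (5,8) → (φ(5),φ(8)) = (3,8) ∈ E(G2) ✓
  (6,8) → (φ(6),φ(8)) = (2,8) ∈ E(G2) ✓
All 14 edges of G1 map to edges of G2, and |E(G1)| = |E(G2)| = 14, so φ is a bijection on edges as well as vertices. Hence G1 ≅ G2.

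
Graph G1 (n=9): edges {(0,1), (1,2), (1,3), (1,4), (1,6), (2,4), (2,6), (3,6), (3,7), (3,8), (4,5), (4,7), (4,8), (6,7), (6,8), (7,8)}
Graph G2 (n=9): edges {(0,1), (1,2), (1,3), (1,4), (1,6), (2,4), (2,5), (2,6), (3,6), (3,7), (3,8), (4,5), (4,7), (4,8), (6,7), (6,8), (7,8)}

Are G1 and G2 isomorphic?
No, not isomorphic

The graphs are NOT isomorphic.

Counting edges: G1 has 16 edge(s); G2 has 17 edge(s).
Edge count is an isomorphism invariant (a bijection on vertices induces a bijection on edges), so differing edge counts rule out isomorphism.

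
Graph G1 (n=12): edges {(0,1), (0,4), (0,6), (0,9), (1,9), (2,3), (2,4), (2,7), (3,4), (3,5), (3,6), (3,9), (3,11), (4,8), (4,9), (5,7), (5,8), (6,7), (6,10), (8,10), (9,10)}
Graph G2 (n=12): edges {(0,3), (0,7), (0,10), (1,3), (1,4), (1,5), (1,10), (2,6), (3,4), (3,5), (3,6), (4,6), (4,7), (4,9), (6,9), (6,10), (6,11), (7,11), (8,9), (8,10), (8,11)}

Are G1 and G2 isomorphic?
Yes, isomorphic

The graphs are isomorphic.
One valid mapping φ: V(G1) → V(G2): 0→1, 1→5, 2→9, 3→6, 4→4, 5→11, 6→10, 7→8, 8→7, 9→3, 10→0, 11→2

Verify φ preserves adjacency — for each edge of G1, its image is an edge of G2:
  (0,1) → (φ(0),φ(1)) = (1,5) ∈ E(G2) ✓
  (0,4) → (φ(0),φ(4)) = (1,4) ∈ E(G2) ✓
  (0,6) → (φ(0),φ(6)) = (1,10) ∈ E(G2) ✓
  (0,9) → (φ(0),φ(9)) = (1,3) ∈ E(G2) ✓
  (1,9) → (φ(1),φ(9)) = (3,5) ∈ E(G2) ✓
  (2,3) → (φ(2),φ(3)) = (6,9) ∈ E(G2) ✓
  (2,4) → (φ(2),φ(4)) = (4,9) ∈ E(G2) ✓
  (2,7) → (φ(2),φ(7)) = (8,9) ∈ E(G2) ✓
  (3,4) → (φ(3),φ(4)) = (4,6) ∈ E(G2) ✓
  (3,5) → (φ(3),φ(5)) = (6,11) ∈ E(G2) ✓
  (3,6) → (φ(3),φ(6)) = (6,10) ∈ E(G2) ✓
  (3,9) → (φ(3),φ(9)) = (3,6) ∈ E(G2) ✓
  (3,11) → (φ(3),φ(11)) = (2,6) ∈ E(G2) ✓
  (4,8) → (φ(4),φ(8)) = (4,7) ∈ E(G2) ✓
  (4,9) → (φ(4),φ(9)) = (3,4) ∈ E(G2) ✓
  (5,7) → (φ(5),φ(7)) = (8,11) ∈ E(G2) ✓
  (5,8) → (φ(5),φ(8)) = (7,11) ∈ E(G2) ✓
  (6,7) → (φ(6),φ(7)) = (8,10) ∈ E(G2) ✓
  (6,10) → (φ(6),φ(10)) = (0,10) ∈ E(G2) ✓
  (8,10) → (φ(8),φ(10)) = (0,7) ∈ E(G2) ✓
  (9,10) → (φ(9),φ(10)) = (0,3) ∈ E(G2) ✓
All 21 edges of G1 map to edges of G2, and |E(G1)| = |E(G2)| = 21, so φ is a bijection on edges as well as vertices. Hence G1 ≅ G2.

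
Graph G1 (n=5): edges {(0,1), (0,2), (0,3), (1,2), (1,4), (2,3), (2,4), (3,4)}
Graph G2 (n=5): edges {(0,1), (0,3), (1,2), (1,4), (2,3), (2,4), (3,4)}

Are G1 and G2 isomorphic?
No, not isomorphic

The graphs are NOT isomorphic.

Counting edges: G1 has 8 edge(s); G2 has 7 edge(s).
Edge count is an isomorphism invariant (a bijection on vertices induces a bijection on edges), so differing edge counts rule out isomorphism.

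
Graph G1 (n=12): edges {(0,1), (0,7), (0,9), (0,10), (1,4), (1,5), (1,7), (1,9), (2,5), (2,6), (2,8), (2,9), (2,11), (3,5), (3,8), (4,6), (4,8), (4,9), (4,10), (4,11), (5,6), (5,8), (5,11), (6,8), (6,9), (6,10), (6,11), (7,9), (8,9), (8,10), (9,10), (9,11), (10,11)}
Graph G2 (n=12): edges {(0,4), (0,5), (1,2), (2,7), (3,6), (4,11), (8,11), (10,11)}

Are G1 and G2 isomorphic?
No, not isomorphic

The graphs are NOT isomorphic.

Connected components of G1: 1 component(s) with vertex sets [[0, 1, 2, 3, 4, 5, 6, 7, 8, 9, 10, 11]], sizes [12].
Connected components of G2: 4 component(s) with vertex sets [[9], [3, 6], [1, 2, 7], [0, 4, 5, 8, 10, 11]], sizes [1, 2, 3, 6].
The number of connected components (and the multiset of component sizes) is an isomorphism invariant — an isomorphism maps each component of G1 bijectively onto a component of G2. Since G1 has 1 component(s) and G2 has 4, they cannot be isomorphic.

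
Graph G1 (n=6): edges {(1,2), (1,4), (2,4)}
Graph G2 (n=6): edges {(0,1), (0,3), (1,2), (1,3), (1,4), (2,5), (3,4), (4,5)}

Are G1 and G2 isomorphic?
No, not isomorphic

The graphs are NOT isomorphic.

Degrees in G1: deg(0)=0, deg(1)=2, deg(2)=2, deg(3)=0, deg(4)=2, deg(5)=0.
Sorted degree sequence of G1: [2, 2, 2, 0, 0, 0].
Degrees in G2: deg(0)=2, deg(1)=4, deg(2)=2, deg(3)=3, deg(4)=3, deg(5)=2.
Sorted degree sequence of G2: [4, 3, 3, 2, 2, 2].
The (sorted) degree sequence is an isomorphism invariant, so since G1 and G2 have different degree sequences they cannot be isomorphic.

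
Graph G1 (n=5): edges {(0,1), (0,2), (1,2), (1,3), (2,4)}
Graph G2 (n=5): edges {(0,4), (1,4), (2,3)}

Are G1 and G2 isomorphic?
No, not isomorphic

The graphs are NOT isomorphic.

Degrees in G1: deg(0)=2, deg(1)=3, deg(2)=3, deg(3)=1, deg(4)=1.
Sorted degree sequence of G1: [3, 3, 2, 1, 1].
Degrees in G2: deg(0)=1, deg(1)=1, deg(2)=1, deg(3)=1, deg(4)=2.
Sorted degree sequence of G2: [2, 1, 1, 1, 1].
The (sorted) degree sequence is an isomorphism invariant, so since G1 and G2 have different degree sequences they cannot be isomorphic.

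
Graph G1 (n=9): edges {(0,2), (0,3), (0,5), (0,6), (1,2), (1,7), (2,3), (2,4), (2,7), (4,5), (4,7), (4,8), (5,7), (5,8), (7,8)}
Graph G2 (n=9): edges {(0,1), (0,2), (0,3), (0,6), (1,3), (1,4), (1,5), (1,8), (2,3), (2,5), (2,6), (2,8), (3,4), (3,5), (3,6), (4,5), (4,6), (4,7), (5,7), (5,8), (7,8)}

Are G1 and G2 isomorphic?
No, not isomorphic

The graphs are NOT isomorphic.

Counting triangles (3-cliques): G1 has 7, G2 has 15.
Triangle count is an isomorphism invariant, so differing triangle counts rule out isomorphism.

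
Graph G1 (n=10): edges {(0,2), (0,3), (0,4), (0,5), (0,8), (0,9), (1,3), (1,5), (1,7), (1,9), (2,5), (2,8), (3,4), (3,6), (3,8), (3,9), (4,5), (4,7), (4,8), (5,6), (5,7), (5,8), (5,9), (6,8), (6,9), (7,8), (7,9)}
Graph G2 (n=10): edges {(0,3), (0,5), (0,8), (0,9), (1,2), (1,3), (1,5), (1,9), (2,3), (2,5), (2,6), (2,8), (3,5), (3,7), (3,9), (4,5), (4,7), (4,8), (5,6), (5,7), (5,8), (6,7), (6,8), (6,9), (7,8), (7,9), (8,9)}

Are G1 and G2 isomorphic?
Yes, isomorphic

The graphs are isomorphic.
One valid mapping φ: V(G1) → V(G2): 0→7, 1→1, 2→4, 3→9, 4→6, 5→5, 6→0, 7→2, 8→8, 9→3

Verify φ preserves adjacency — for each edge of G1, its image is an edge of G2:
  (0,2) → (φ(0),φ(2)) = (4,7) ∈ E(G2) ✓
  (0,3) → (φ(0),φ(3)) = (7,9) ∈ E(G2) ✓
  (0,4) → (φ(0),φ(4)) = (6,7) ∈ E(G2) ✓
  (0,5) → (φ(0),φ(5)) = (5,7) ∈ E(G2) ✓
  (0,8) → (φ(0),φ(8)) = (7,8) ∈ E(G2) ✓
  (0,9) → (φ(0),φ(9)) = (3,7) ∈ E(G2) ✓
  (1,3) → (φ(1),φ(3)) = (1,9) ∈ E(G2) ✓
  (1,5) → (φ(1),φ(5)) = (1,5) ∈ E(G2) ✓
  (1,7) → (φ(1),φ(7)) = (1,2) ∈ E(G2) ✓
  (1,9) → (φ(1),φ(9)) = (1,3) ∈ E(G2) ✓
  (2,5) → (φ(2),φ(5)) = (4,5) ∈ E(G2) ✓
  (2,8) → (φ(2),φ(8)) = (4,8) ∈ E(G2) ✓
  (3,4) → (φ(3),φ(4)) = (6,9) ∈ E(G2) ✓
  (3,6) → (φ(3),φ(6)) = (0,9) ∈ E(G2) ✓
  (3,8) → (φ(3),φ(8)) = (8,9) ∈ E(G2) ✓
  (3,9) → (φ(3),φ(9)) = (3,9) ∈ E(G2) ✓
  (4,5) → (φ(4),φ(5)) = (5,6) ∈ E(G2) ✓
  (4,7) → (φ(4),φ(7)) = (2,6) ∈ E(G2) ✓
  (4,8) → (φ(4),φ(8)) = (6,8) ∈ E(G2) ✓
  (5,6) → (φ(5),φ(6)) = (0,5) ∈ E(G2) ✓
  (5,7) → (φ(5),φ(7)) = (2,5) ∈ E(G2) ✓
  (5,8) → (φ(5),φ(8)) = (5,8) ∈ E(G2) ✓
  (5,9) → (φ(5),φ(9)) = (3,5) ∈ E(G2) ✓
  (6,8) → (φ(6),φ(8)) = (0,8) ∈ E(G2) ✓
  (6,9) → (φ(6),φ(9)) = (0,3) ∈ E(G2) ✓
  (7,8) → (φ(7),φ(8)) = (2,8) ∈ E(G2) ✓
  (7,9) → (φ(7),φ(9)) = (2,3) ∈ E(G2) ✓
All 27 edges of G1 map to edges of G2, and |E(G1)| = |E(G2)| = 27, so φ is a bijection on edges as well as vertices. Hence G1 ≅ G2.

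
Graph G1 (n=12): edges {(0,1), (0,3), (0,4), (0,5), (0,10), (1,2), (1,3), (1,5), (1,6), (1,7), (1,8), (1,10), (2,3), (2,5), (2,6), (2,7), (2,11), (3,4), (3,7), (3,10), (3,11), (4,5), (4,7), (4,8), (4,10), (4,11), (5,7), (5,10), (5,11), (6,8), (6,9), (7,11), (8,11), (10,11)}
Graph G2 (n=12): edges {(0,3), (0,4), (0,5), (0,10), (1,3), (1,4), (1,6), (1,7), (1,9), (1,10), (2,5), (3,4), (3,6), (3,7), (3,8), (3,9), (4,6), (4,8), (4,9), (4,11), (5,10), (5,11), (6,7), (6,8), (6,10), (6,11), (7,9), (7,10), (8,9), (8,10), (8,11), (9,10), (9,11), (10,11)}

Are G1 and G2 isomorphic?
Yes, isomorphic

The graphs are isomorphic.
One valid mapping φ: V(G1) → V(G2): 0→7, 1→10, 2→11, 3→9, 4→3, 5→6, 6→5, 7→8, 8→0, 9→2, 10→1, 11→4

Verify φ preserves adjacency — for each edge of G1, its image is an edge of G2:
  (0,1) → (φ(0),φ(1)) = (7,10) ∈ E(G2) ✓
  (0,3) → (φ(0),φ(3)) = (7,9) ∈ E(G2) ✓
  (0,4) → (φ(0),φ(4)) = (3,7) ∈ E(G2) ✓
  (0,5) → (φ(0),φ(5)) = (6,7) ∈ E(G2) ✓
  (0,10) → (φ(0),φ(10)) = (1,7) ∈ E(G2) ✓
  (1,2) → (φ(1),φ(2)) = (10,11) ∈ E(G2) ✓
  (1,3) → (φ(1),φ(3)) = (9,10) ∈ E(G2) ✓
  (1,5) → (φ(1),φ(5)) = (6,10) ∈ E(G2) ✓
  (1,6) → (φ(1),φ(6)) = (5,10) ∈ E(G2) ✓
  (1,7) → (φ(1),φ(7)) = (8,10) ∈ E(G2) ✓
  (1,8) → (φ(1),φ(8)) = (0,10) ∈ E(G2) ✓
  (1,10) → (φ(1),φ(10)) = (1,10) ∈ E(G2) ✓
  (2,3) → (φ(2),φ(3)) = (9,11) ∈ E(G2) ✓
  (2,5) → (φ(2),φ(5)) = (6,11) ∈ E(G2) ✓
  (2,6) → (φ(2),φ(6)) = (5,11) ∈ E(G2) ✓
  (2,7) → (φ(2),φ(7)) = (8,11) ∈ E(G2) ✓
  (2,11) → (φ(2),φ(11)) = (4,11) ∈ E(G2) ✓
  (3,4) → (φ(3),φ(4)) = (3,9) ∈ E(G2) ✓
  (3,7) → (φ(3),φ(7)) = (8,9) ∈ E(G2) ✓
  (3,10) → (φ(3),φ(10)) = (1,9) ∈ E(G2) ✓
  (3,11) → (φ(3),φ(11)) = (4,9) ∈ E(G2) ✓
  (4,5) → (φ(4),φ(5)) = (3,6) ∈ E(G2) ✓
  (4,7) → (φ(4),φ(7)) = (3,8) ∈ E(G2) ✓
  (4,8) → (φ(4),φ(8)) = (0,3) ∈ E(G2) ✓
  (4,10) → (φ(4),φ(10)) = (1,3) ∈ E(G2) ✓
  (4,11) → (φ(4),φ(11)) = (3,4) ∈ E(G2) ✓
  (5,7) → (φ(5),φ(7)) = (6,8) ∈ E(G2) ✓
  (5,10) → (φ(5),φ(10)) = (1,6) ∈ E(G2) ✓
  (5,11) → (φ(5),φ(11)) = (4,6) ∈ E(G2) ✓
  (6,8) → (φ(6),φ(8)) = (0,5) ∈ E(G2) ✓
  (6,9) → (φ(6),φ(9)) = (2,5) ∈ E(G2) ✓
  (7,11) → (φ(7),φ(11)) = (4,8) ∈ E(G2) ✓
  (8,11) → (φ(8),φ(11)) = (0,4) ∈ E(G2) ✓
  (10,11) → (φ(10),φ(11)) = (1,4) ∈ E(G2) ✓
All 34 edges of G1 map to edges of G2, and |E(G1)| = |E(G2)| = 34, so φ is a bijection on edges as well as vertices. Hence G1 ≅ G2.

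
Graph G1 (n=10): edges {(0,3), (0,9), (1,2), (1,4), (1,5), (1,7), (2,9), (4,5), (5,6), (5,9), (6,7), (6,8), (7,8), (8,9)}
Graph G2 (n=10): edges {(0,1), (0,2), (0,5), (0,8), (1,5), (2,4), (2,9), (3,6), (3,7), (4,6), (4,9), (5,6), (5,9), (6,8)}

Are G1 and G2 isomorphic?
Yes, isomorphic

The graphs are isomorphic.
One valid mapping φ: V(G1) → V(G2): 0→3, 1→0, 2→8, 3→7, 4→1, 5→5, 6→9, 7→2, 8→4, 9→6

Verify φ preserves adjacency — for each edge of G1, its image is an edge of G2:
  (0,3) → (φ(0),φ(3)) = (3,7) ∈ E(G2) ✓
  (0,9) → (φ(0),φ(9)) = (3,6) ∈ E(G2) ✓
  (1,2) → (φ(1),φ(2)) = (0,8) ∈ E(G2) ✓
  (1,4) → (φ(1),φ(4)) = (0,1) ∈ E(G2) ✓
  (1,5) → (φ(1),φ(5)) = (0,5) ∈ E(G2) ✓
  (1,7) → (φ(1),φ(7)) = (0,2) ∈ E(G2) ✓
  (2,9) → (φ(2),φ(9)) = (6,8) ∈ E(G2) ✓
  (4,5) → (φ(4),φ(5)) = (1,5) ∈ E(G2) ✓
  (5,6) → (φ(5),φ(6)) = (5,9) ∈ E(G2) ✓
  (5,9) → (φ(5),φ(9)) = (5,6) ∈ E(G2) ✓
  (6,7) → (φ(6),φ(7)) = (2,9) ∈ E(G2) ✓
  (6,8) → (φ(6),φ(8)) = (4,9) ∈ E(G2) ✓
  (7,8) → (φ(7),φ(8)) = (2,4) ∈ E(G2) ✓
  (8,9) → (φ(8),φ(9)) = (4,6) ∈ E(G2) ✓
All 14 edges of G1 map to edges of G2, and |E(G1)| = |E(G2)| = 14, so φ is a bijection on edges as well as vertices. Hence G1 ≅ G2.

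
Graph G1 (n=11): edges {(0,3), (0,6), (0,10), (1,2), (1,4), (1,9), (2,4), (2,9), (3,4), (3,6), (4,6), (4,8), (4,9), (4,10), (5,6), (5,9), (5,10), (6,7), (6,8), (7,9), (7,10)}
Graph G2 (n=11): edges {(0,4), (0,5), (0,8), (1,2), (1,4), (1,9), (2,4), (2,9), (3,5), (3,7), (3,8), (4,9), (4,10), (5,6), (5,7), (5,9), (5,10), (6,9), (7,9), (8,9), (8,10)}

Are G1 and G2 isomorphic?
Yes, isomorphic

The graphs are isomorphic.
One valid mapping φ: V(G1) → V(G2): 0→3, 1→1, 2→2, 3→7, 4→9, 5→10, 6→5, 7→0, 8→6, 9→4, 10→8

Verify φ preserves adjacency — for each edge of G1, its image is an edge of G2:
  (0,3) → (φ(0),φ(3)) = (3,7) ∈ E(G2) ✓
  (0,6) → (φ(0),φ(6)) = (3,5) ∈ E(G2) ✓
  (0,10) → (φ(0),φ(10)) = (3,8) ∈ E(G2) ✓
  (1,2) → (φ(1),φ(2)) = (1,2) ∈ E(G2) ✓
  (1,4) → (φ(1),φ(4)) = (1,9) ∈ E(G2) ✓
  (1,9) → (φ(1),φ(9)) = (1,4) ∈ E(G2) ✓
  (2,4) → (φ(2),φ(4)) = (2,9) ∈ E(G2) ✓
  (2,9) → (φ(2),φ(9)) = (2,4) ∈ E(G2) ✓
  (3,4) → (φ(3),φ(4)) = (7,9) ∈ E(G2) ✓
  (3,6) → (φ(3),φ(6)) = (5,7) ∈ E(G2) ✓
  (4,6) → (φ(4),φ(6)) = (5,9) ∈ E(G2) ✓
  (4,8) → (φ(4),φ(8)) = (6,9) ∈ E(G2) ✓
  (4,9) → (φ(4),φ(9)) = (4,9) ∈ E(G2) ✓
  (4,10) → (φ(4),φ(10)) = (8,9) ∈ E(G2) ✓
  (5,6) → (φ(5),φ(6)) = (5,10) ∈ E(G2) ✓
  (5,9) → (φ(5),φ(9)) = (4,10) ∈ E(G2) ✓
  (5,10) → (φ(5),φ(10)) = (8,10) ∈ E(G2) ✓
  (6,7) → (φ(6),φ(7)) = (0,5) ∈ E(G2) ✓
  (6,8) → (φ(6),φ(8)) = (5,6) ∈ E(G2) ✓
  (7,9) → (φ(7),φ(9)) = (0,4) ∈ E(G2) ✓
  (7,10) → (φ(7),φ(10)) = (0,8) ∈ E(G2) ✓
All 21 edges of G1 map to edges of G2, and |E(G1)| = |E(G2)| = 21, so φ is a bijection on edges as well as vertices. Hence G1 ≅ G2.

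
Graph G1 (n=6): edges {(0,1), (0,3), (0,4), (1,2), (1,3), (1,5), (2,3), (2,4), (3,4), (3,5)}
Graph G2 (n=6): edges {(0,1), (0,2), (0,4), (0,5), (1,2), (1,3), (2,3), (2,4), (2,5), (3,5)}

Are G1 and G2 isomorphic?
Yes, isomorphic

The graphs are isomorphic.
One valid mapping φ: V(G1) → V(G2): 0→1, 1→0, 2→5, 3→2, 4→3, 5→4

Verify φ preserves adjacency — for each edge of G1, its image is an edge of G2:
  (0,1) → (φ(0),φ(1)) = (0,1) ∈ E(G2) ✓
  (0,3) → (φ(0),φ(3)) = (1,2) ∈ E(G2) ✓
  (0,4) → (φ(0),φ(4)) = (1,3) ∈ E(G2) ✓
  (1,2) → (φ(1),φ(2)) = (0,5) ∈ E(G2) ✓
  (1,3) → (φ(1),φ(3)) = (0,2) ∈ E(G2) ✓
  (1,5) → (φ(1),φ(5)) = (0,4) ∈ E(G2) ✓
  (2,3) → (φ(2),φ(3)) = (2,5) ∈ E(G2) ✓
  (2,4) → (φ(2),φ(4)) = (3,5) ∈ E(G2) ✓
  (3,4) → (φ(3),φ(4)) = (2,3) ∈ E(G2) ✓
  (3,5) → (φ(3),φ(5)) = (2,4) ∈ E(G2) ✓
All 10 edges of G1 map to edges of G2, and |E(G1)| = |E(G2)| = 10, so φ is a bijection on edges as well as vertices. Hence G1 ≅ G2.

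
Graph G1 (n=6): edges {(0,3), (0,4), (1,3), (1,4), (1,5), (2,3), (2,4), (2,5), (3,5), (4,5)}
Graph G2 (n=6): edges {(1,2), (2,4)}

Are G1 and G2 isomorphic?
No, not isomorphic

The graphs are NOT isomorphic.

Degrees in G1: deg(0)=2, deg(1)=3, deg(2)=3, deg(3)=4, deg(4)=4, deg(5)=4.
Sorted degree sequence of G1: [4, 4, 4, 3, 3, 2].
Degrees in G2: deg(0)=0, deg(1)=1, deg(2)=2, deg(3)=0, deg(4)=1, deg(5)=0.
Sorted degree sequence of G2: [2, 1, 1, 0, 0, 0].
The (sorted) degree sequence is an isomorphism invariant, so since G1 and G2 have different degree sequences they cannot be isomorphic.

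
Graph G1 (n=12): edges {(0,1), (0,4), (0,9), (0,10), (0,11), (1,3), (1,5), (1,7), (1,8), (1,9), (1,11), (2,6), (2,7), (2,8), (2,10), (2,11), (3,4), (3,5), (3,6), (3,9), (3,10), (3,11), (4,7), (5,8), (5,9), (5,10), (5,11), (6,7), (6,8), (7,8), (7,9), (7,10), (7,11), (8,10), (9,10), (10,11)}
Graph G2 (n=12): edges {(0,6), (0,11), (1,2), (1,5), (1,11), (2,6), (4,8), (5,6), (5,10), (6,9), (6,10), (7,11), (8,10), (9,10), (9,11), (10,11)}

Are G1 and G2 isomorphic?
No, not isomorphic

The graphs are NOT isomorphic.

Connected components of G1: 1 component(s) with vertex sets [[0, 1, 2, 3, 4, 5, 6, 7, 8, 9, 10, 11]], sizes [12].
Connected components of G2: 2 component(s) with vertex sets [[3], [0, 1, 2, 4, 5, 6, 7, 8, 9, 10, 11]], sizes [1, 11].
The number of connected components (and the multiset of component sizes) is an isomorphism invariant — an isomorphism maps each component of G1 bijectively onto a component of G2. Since G1 has 1 component(s) and G2 has 2, they cannot be isomorphic.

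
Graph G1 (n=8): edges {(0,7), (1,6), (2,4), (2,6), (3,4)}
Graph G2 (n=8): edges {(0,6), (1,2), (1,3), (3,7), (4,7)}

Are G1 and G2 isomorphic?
Yes, isomorphic

The graphs are isomorphic.
One valid mapping φ: V(G1) → V(G2): 0→0, 1→2, 2→3, 3→4, 4→7, 5→5, 6→1, 7→6

Verify φ preserves adjacency — for each edge of G1, its image is an edge of G2:
  (0,7) → (φ(0),φ(7)) = (0,6) ∈ E(G2) ✓
  (1,6) → (φ(1),φ(6)) = (1,2) ∈ E(G2) ✓
  (2,4) → (φ(2),φ(4)) = (3,7) ∈ E(G2) ✓
  (2,6) → (φ(2),φ(6)) = (1,3) ∈ E(G2) ✓
  (3,4) → (φ(3),φ(4)) = (4,7) ∈ E(G2) ✓
All 5 edges of G1 map to edges of G2, and |E(G1)| = |E(G2)| = 5, so φ is a bijection on edges as well as vertices. Hence G1 ≅ G2.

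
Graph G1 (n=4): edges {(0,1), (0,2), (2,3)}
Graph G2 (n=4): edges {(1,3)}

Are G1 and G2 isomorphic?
No, not isomorphic

The graphs are NOT isomorphic.

Connected components of G1: 1 component(s) with vertex sets [[0, 1, 2, 3]], sizes [4].
Connected components of G2: 3 component(s) with vertex sets [[0], [2], [1, 3]], sizes [1, 1, 2].
The number of connected components (and the multiset of component sizes) is an isomorphism invariant — an isomorphism maps each component of G1 bijectively onto a component of G2. Since G1 has 1 component(s) and G2 has 3, they cannot be isomorphic.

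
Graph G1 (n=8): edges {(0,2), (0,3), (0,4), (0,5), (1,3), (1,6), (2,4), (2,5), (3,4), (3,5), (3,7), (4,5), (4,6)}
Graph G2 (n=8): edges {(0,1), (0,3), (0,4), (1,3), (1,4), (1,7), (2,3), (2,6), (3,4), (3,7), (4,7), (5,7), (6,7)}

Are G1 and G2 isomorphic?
Yes, isomorphic

The graphs are isomorphic.
One valid mapping φ: V(G1) → V(G2): 0→1, 1→6, 2→0, 3→7, 4→3, 5→4, 6→2, 7→5

Verify φ preserves adjacency — for each edge of G1, its image is an edge of G2:
  (0,2) → (φ(0),φ(2)) = (0,1) ∈ E(G2) ✓
  (0,3) → (φ(0),φ(3)) = (1,7) ∈ E(G2) ✓
  (0,4) → (φ(0),φ(4)) = (1,3) ∈ E(G2) ✓
  (0,5) → (φ(0),φ(5)) = (1,4) ∈ E(G2) ✓
  (1,3) → (φ(1),φ(3)) = (6,7) ∈ E(G2) ✓
  (1,6) → (φ(1),φ(6)) = (2,6) ∈ E(G2) ✓
  (2,4) → (φ(2),φ(4)) = (0,3) ∈ E(G2) ✓
  (2,5) → (φ(2),φ(5)) = (0,4) ∈ E(G2) ✓
  (3,4) → (φ(3),φ(4)) = (3,7) ∈ E(G2) ✓
  (3,5) → (φ(3),φ(5)) = (4,7) ∈ E(G2) ✓
  (3,7) → (φ(3),φ(7)) = (5,7) ∈ E(G2) ✓
  (4,5) → (φ(4),φ(5)) = (3,4) ∈ E(G2) ✓
  (4,6) → (φ(4),φ(6)) = (2,3) ∈ E(G2) ✓
All 13 edges of G1 map to edges of G2, and |E(G1)| = |E(G2)| = 13, so φ is a bijection on edges as well as vertices. Hence G1 ≅ G2.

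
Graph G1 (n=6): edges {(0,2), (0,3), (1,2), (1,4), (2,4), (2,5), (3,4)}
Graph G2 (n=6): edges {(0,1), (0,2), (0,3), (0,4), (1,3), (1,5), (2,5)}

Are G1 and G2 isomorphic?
Yes, isomorphic

The graphs are isomorphic.
One valid mapping φ: V(G1) → V(G2): 0→2, 1→3, 2→0, 3→5, 4→1, 5→4

Verify φ preserves adjacency — for each edge of G1, its image is an edge of G2:
  (0,2) → (φ(0),φ(2)) = (0,2) ∈ E(G2) ✓
  (0,3) → (φ(0),φ(3)) = (2,5) ∈ E(G2) ✓
  (1,2) → (φ(1),φ(2)) = (0,3) ∈ E(G2) ✓
  (1,4) → (φ(1),φ(4)) = (1,3) ∈ E(G2) ✓
  (2,4) → (φ(2),φ(4)) = (0,1) ∈ E(G2) ✓
  (2,5) → (φ(2),φ(5)) = (0,4) ∈ E(G2) ✓
  (3,4) → (φ(3),φ(4)) = (1,5) ∈ E(G2) ✓
All 7 edges of G1 map to edges of G2, and |E(G1)| = |E(G2)| = 7, so φ is a bijection on edges as well as vertices. Hence G1 ≅ G2.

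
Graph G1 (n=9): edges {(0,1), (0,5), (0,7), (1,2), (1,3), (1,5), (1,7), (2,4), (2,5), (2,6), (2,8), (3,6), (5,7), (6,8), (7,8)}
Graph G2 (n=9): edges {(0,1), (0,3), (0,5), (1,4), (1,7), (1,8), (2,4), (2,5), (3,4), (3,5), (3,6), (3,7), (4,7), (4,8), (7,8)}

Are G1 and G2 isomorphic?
Yes, isomorphic

The graphs are isomorphic.
One valid mapping φ: V(G1) → V(G2): 0→8, 1→4, 2→3, 3→2, 4→6, 5→7, 6→5, 7→1, 8→0

Verify φ preserves adjacency — for each edge of G1, its image is an edge of G2:
  (0,1) → (φ(0),φ(1)) = (4,8) ∈ E(G2) ✓
  (0,5) → (φ(0),φ(5)) = (7,8) ∈ E(G2) ✓
  (0,7) → (φ(0),φ(7)) = (1,8) ∈ E(G2) ✓
  (1,2) → (φ(1),φ(2)) = (3,4) ∈ E(G2) ✓
  (1,3) → (φ(1),φ(3)) = (2,4) ∈ E(G2) ✓
  (1,5) → (φ(1),φ(5)) = (4,7) ∈ E(G2) ✓
  (1,7) → (φ(1),φ(7)) = (1,4) ∈ E(G2) ✓
  (2,4) → (φ(2),φ(4)) = (3,6) ∈ E(G2) ✓
  (2,5) → (φ(2),φ(5)) = (3,7) ∈ E(G2) ✓
  (2,6) → (φ(2),φ(6)) = (3,5) ∈ E(G2) ✓
  (2,8) → (φ(2),φ(8)) = (0,3) ∈ E(G2) ✓
  (3,6) → (φ(3),φ(6)) = (2,5) ∈ E(G2) ✓
  (5,7) → (φ(5),φ(7)) = (1,7) ∈ E(G2) ✓
  (6,8) → (φ(6),φ(8)) = (0,5) ∈ E(G2) ✓
  (7,8) → (φ(7),φ(8)) = (0,1) ∈ E(G2) ✓
All 15 edges of G1 map to edges of G2, and |E(G1)| = |E(G2)| = 15, so φ is a bijection on edges as well as vertices. Hence G1 ≅ G2.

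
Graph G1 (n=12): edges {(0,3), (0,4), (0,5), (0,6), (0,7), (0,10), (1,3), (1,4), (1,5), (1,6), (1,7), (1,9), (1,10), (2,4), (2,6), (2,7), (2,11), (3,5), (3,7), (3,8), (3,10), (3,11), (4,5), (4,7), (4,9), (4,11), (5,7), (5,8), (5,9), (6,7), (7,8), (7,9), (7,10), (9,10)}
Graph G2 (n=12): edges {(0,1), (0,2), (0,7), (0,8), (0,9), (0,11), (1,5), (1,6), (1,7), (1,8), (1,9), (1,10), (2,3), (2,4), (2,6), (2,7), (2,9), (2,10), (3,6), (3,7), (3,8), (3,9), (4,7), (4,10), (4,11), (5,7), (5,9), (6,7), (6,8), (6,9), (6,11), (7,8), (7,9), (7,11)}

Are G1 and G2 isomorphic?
Yes, isomorphic

The graphs are isomorphic.
One valid mapping φ: V(G1) → V(G2): 0→0, 1→6, 2→4, 3→1, 4→2, 5→9, 6→11, 7→7, 8→5, 9→3, 10→8, 11→10

Verify φ preserves adjacency — for each edge of G1, its image is an edge of G2:
  (0,3) → (φ(0),φ(3)) = (0,1) ∈ E(G2) ✓
  (0,4) → (φ(0),φ(4)) = (0,2) ∈ E(G2) ✓
  (0,5) → (φ(0),φ(5)) = (0,9) ∈ E(G2) ✓
  (0,6) → (φ(0),φ(6)) = (0,11) ∈ E(G2) ✓
  (0,7) → (φ(0),φ(7)) = (0,7) ∈ E(G2) ✓
  (0,10) → (φ(0),φ(10)) = (0,8) ∈ E(G2) ✓
  (1,3) → (φ(1),φ(3)) = (1,6) ∈ E(G2) ✓
  (1,4) → (φ(1),φ(4)) = (2,6) ∈ E(G2) ✓
  (1,5) → (φ(1),φ(5)) = (6,9) ∈ E(G2) ✓
  (1,6) → (φ(1),φ(6)) = (6,11) ∈ E(G2) ✓
  (1,7) → (φ(1),φ(7)) = (6,7) ∈ E(G2) ✓
  (1,9) → (φ(1),φ(9)) = (3,6) ∈ E(G2) ✓
  (1,10) → (φ(1),φ(10)) = (6,8) ∈ E(G2) ✓
  (2,4) → (φ(2),φ(4)) = (2,4) ∈ E(G2) ✓
  (2,6) → (φ(2),φ(6)) = (4,11) ∈ E(G2) ✓
  (2,7) → (φ(2),φ(7)) = (4,7) ∈ E(G2) ✓
  (2,11) → (φ(2),φ(11)) = (4,10) ∈ E(G2) ✓
  (3,5) → (φ(3),φ(5)) = (1,9) ∈ E(G2) ✓
  (3,7) → (φ(3),φ(7)) = (1,7) ∈ E(G2) ✓
  (3,8) → (φ(3),φ(8)) = (1,5) ∈ E(G2) ✓
  (3,10) → (φ(3),φ(10)) = (1,8) ∈ E(G2) ✓
  (3,11) → (φ(3),φ(11)) = (1,10) ∈ E(G2) ✓
  (4,5) → (φ(4),φ(5)) = (2,9) ∈ E(G2) ✓
  (4,7) → (φ(4),φ(7)) = (2,7) ∈ E(G2) ✓
  (4,9) → (φ(4),φ(9)) = (2,3) ∈ E(G2) ✓
  (4,11) → (φ(4),φ(11)) = (2,10) ∈ E(G2) ✓
  (5,7) → (φ(5),φ(7)) = (7,9) ∈ E(G2) ✓
  (5,8) → (φ(5),φ(8)) = (5,9) ∈ E(G2) ✓
  (5,9) → (φ(5),φ(9)) = (3,9) ∈ E(G2) ✓
  (6,7) → (φ(6),φ(7)) = (7,11) ∈ E(G2) ✓
  (7,8) → (φ(7),φ(8)) = (5,7) ∈ E(G2) ✓
  (7,9) → (φ(7),φ(9)) = (3,7) ∈ E(G2) ✓
  (7,10) → (φ(7),φ(10)) = (7,8) ∈ E(G2) ✓
  (9,10) → (φ(9),φ(10)) = (3,8) ∈ E(G2) ✓
All 34 edges of G1 map to edges of G2, and |E(G1)| = |E(G2)| = 34, so φ is a bijection on edges as well as vertices. Hence G1 ≅ G2.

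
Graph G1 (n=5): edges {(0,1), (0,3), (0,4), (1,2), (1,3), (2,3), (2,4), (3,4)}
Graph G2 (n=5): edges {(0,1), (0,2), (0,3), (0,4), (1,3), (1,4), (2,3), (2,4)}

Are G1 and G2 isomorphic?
Yes, isomorphic

The graphs are isomorphic.
One valid mapping φ: V(G1) → V(G2): 0→3, 1→1, 2→4, 3→0, 4→2

Verify φ preserves adjacency — for each edge of G1, its image is an edge of G2:
  (0,1) → (φ(0),φ(1)) = (1,3) ∈ E(G2) ✓
  (0,3) → (φ(0),φ(3)) = (0,3) ∈ E(G2) ✓
  (0,4) → (φ(0),φ(4)) = (2,3) ∈ E(G2) ✓
  (1,2) → (φ(1),φ(2)) = (1,4) ∈ E(G2) ✓
  (1,3) → (φ(1),φ(3)) = (0,1) ∈ E(G2) ✓
  (2,3) → (φ(2),φ(3)) = (0,4) ∈ E(G2) ✓
  (2,4) → (φ(2),φ(4)) = (2,4) ∈ E(G2) ✓
  (3,4) → (φ(3),φ(4)) = (0,2) ∈ E(G2) ✓
All 8 edges of G1 map to edges of G2, and |E(G1)| = |E(G2)| = 8, so φ is a bijection on edges as well as vertices. Hence G1 ≅ G2.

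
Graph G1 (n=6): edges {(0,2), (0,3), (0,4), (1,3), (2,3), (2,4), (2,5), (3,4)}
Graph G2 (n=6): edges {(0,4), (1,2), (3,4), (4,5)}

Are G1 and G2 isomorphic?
No, not isomorphic

The graphs are NOT isomorphic.

Counting triangles (3-cliques): G1 has 4, G2 has 0.
Triangle count is an isomorphism invariant, so differing triangle counts rule out isomorphism.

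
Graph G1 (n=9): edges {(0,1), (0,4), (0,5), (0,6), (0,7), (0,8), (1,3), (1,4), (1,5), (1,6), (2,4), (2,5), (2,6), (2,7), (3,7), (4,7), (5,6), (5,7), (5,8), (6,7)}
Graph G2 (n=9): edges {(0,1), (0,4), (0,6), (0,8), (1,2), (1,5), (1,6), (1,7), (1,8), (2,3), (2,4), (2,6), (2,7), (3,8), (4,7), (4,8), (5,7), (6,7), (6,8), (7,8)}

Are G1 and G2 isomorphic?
Yes, isomorphic

The graphs are isomorphic.
One valid mapping φ: V(G1) → V(G2): 0→7, 1→2, 2→0, 3→3, 4→4, 5→1, 6→6, 7→8, 8→5

Verify φ preserves adjacency — for each edge of G1, its image is an edge of G2:
  (0,1) → (φ(0),φ(1)) = (2,7) ∈ E(G2) ✓
  (0,4) → (φ(0),φ(4)) = (4,7) ∈ E(G2) ✓
  (0,5) → (φ(0),φ(5)) = (1,7) ∈ E(G2) ✓
  (0,6) → (φ(0),φ(6)) = (6,7) ∈ E(G2) ✓
  (0,7) → (φ(0),φ(7)) = (7,8) ∈ E(G2) ✓
  (0,8) → (φ(0),φ(8)) = (5,7) ∈ E(G2) ✓
  (1,3) → (φ(1),φ(3)) = (2,3) ∈ E(G2) ✓
  (1,4) → (φ(1),φ(4)) = (2,4) ∈ E(G2) ✓
  (1,5) → (φ(1),φ(5)) = (1,2) ∈ E(G2) ✓
  (1,6) → (φ(1),φ(6)) = (2,6) ∈ E(G2) ✓
  (2,4) → (φ(2),φ(4)) = (0,4) ∈ E(G2) ✓
  (2,5) → (φ(2),φ(5)) = (0,1) ∈ E(G2) ✓
  (2,6) → (φ(2),φ(6)) = (0,6) ∈ E(G2) ✓
  (2,7) → (φ(2),φ(7)) = (0,8) ∈ E(G2) ✓
  (3,7) → (φ(3),φ(7)) = (3,8) ∈ E(G2) ✓
  (4,7) → (φ(4),φ(7)) = (4,8) ∈ E(G2) ✓
  (5,6) → (φ(5),φ(6)) = (1,6) ∈ E(G2) ✓
  (5,7) → (φ(5),φ(7)) = (1,8) ∈ E(G2) ✓
  (5,8) → (φ(5),φ(8)) = (1,5) ∈ E(G2) ✓
  (6,7) → (φ(6),φ(7)) = (6,8) ∈ E(G2) ✓
All 20 edges of G1 map to edges of G2, and |E(G1)| = |E(G2)| = 20, so φ is a bijection on edges as well as vertices. Hence G1 ≅ G2.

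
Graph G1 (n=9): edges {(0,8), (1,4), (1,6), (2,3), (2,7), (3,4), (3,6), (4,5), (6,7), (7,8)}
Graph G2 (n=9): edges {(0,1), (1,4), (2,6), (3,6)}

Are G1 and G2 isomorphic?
No, not isomorphic

The graphs are NOT isomorphic.

Connected components of G1: 1 component(s) with vertex sets [[0, 1, 2, 3, 4, 5, 6, 7, 8]], sizes [9].
Connected components of G2: 5 component(s) with vertex sets [[5], [7], [8], [0, 1, 4], [2, 3, 6]], sizes [1, 1, 1, 3, 3].
The number of connected components (and the multiset of component sizes) is an isomorphism invariant — an isomorphism maps each component of G1 bijectively onto a component of G2. Since G1 has 1 component(s) and G2 has 5, they cannot be isomorphic.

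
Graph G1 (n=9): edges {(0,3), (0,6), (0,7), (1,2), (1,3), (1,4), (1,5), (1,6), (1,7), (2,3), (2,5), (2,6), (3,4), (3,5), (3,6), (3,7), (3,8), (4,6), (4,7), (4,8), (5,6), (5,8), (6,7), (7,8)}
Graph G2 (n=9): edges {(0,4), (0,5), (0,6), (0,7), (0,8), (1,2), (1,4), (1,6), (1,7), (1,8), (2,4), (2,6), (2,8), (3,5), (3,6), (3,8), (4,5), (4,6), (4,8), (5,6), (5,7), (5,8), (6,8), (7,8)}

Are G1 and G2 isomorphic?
Yes, isomorphic

The graphs are isomorphic.
One valid mapping φ: V(G1) → V(G2): 0→3, 1→4, 2→2, 3→8, 4→0, 5→1, 6→6, 7→5, 8→7

Verify φ preserves adjacency — for each edge of G1, its image is an edge of G2:
  (0,3) → (φ(0),φ(3)) = (3,8) ∈ E(G2) ✓
  (0,6) → (φ(0),φ(6)) = (3,6) ∈ E(G2) ✓
  (0,7) → (φ(0),φ(7)) = (3,5) ∈ E(G2) ✓
  (1,2) → (φ(1),φ(2)) = (2,4) ∈ E(G2) ✓
  (1,3) → (φ(1),φ(3)) = (4,8) ∈ E(G2) ✓
  (1,4) → (φ(1),φ(4)) = (0,4) ∈ E(G2) ✓
  (1,5) → (φ(1),φ(5)) = (1,4) ∈ E(G2) ✓
  (1,6) → (φ(1),φ(6)) = (4,6) ∈ E(G2) ✓
  (1,7) → (φ(1),φ(7)) = (4,5) ∈ E(G2) ✓
  (2,3) → (φ(2),φ(3)) = (2,8) ∈ E(G2) ✓
  (2,5) → (φ(2),φ(5)) = (1,2) ∈ E(G2) ✓
  (2,6) → (φ(2),φ(6)) = (2,6) ∈ E(G2) ✓
  (3,4) → (φ(3),φ(4)) = (0,8) ∈ E(G2) ✓
  (3,5) → (φ(3),φ(5)) = (1,8) ∈ E(G2) ✓
  (3,6) → (φ(3),φ(6)) = (6,8) ∈ E(G2) ✓
  (3,7) → (φ(3),φ(7)) = (5,8) ∈ E(G2) ✓
  (3,8) → (φ(3),φ(8)) = (7,8) ∈ E(G2) ✓
  (4,6) → (φ(4),φ(6)) = (0,6) ∈ E(G2) ✓
  (4,7) → (φ(4),φ(7)) = (0,5) ∈ E(G2) ✓
  (4,8) → (φ(4),φ(8)) = (0,7) ∈ E(G2) ✓
  (5,6) → (φ(5),φ(6)) = (1,6) ∈ E(G2) ✓
  (5,8) → (φ(5),φ(8)) = (1,7) ∈ E(G2) ✓
  (6,7) → (φ(6),φ(7)) = (5,6) ∈ E(G2) ✓
  (7,8) → (φ(7),φ(8)) = (5,7) ∈ E(G2) ✓
All 24 edges of G1 map to edges of G2, and |E(G1)| = |E(G2)| = 24, so φ is a bijection on edges as well as vertices. Hence G1 ≅ G2.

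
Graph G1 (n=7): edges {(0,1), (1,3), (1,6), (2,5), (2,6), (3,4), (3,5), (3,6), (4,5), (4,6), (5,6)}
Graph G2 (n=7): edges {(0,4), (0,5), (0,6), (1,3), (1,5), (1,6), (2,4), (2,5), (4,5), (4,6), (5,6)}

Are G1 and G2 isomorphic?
Yes, isomorphic

The graphs are isomorphic.
One valid mapping φ: V(G1) → V(G2): 0→3, 1→1, 2→2, 3→6, 4→0, 5→4, 6→5

Verify φ preserves adjacency — for each edge of G1, its image is an edge of G2:
  (0,1) → (φ(0),φ(1)) = (1,3) ∈ E(G2) ✓
  (1,3) → (φ(1),φ(3)) = (1,6) ∈ E(G2) ✓
  (1,6) → (φ(1),φ(6)) = (1,5) ∈ E(G2) ✓
  (2,5) → (φ(2),φ(5)) = (2,4) ∈ E(G2) ✓
  (2,6) → (φ(2),φ(6)) = (2,5) ∈ E(G2) ✓
  (3,4) → (φ(3),φ(4)) = (0,6) ∈ E(G2) ✓
  (3,5) → (φ(3),φ(5)) = (4,6) ∈ E(G2) ✓
  (3,6) → (φ(3),φ(6)) = (5,6) ∈ E(G2) ✓
  (4,5) → (φ(4),φ(5)) = (0,4) ∈ E(G2) ✓
  (4,6) → (φ(4),φ(6)) = (0,5) ∈ E(G2) ✓
  (5,6) → (φ(5),φ(6)) = (4,5) ∈ E(G2) ✓
All 11 edges of G1 map to edges of G2, and |E(G1)| = |E(G2)| = 11, so φ is a bijection on edges as well as vertices. Hence G1 ≅ G2.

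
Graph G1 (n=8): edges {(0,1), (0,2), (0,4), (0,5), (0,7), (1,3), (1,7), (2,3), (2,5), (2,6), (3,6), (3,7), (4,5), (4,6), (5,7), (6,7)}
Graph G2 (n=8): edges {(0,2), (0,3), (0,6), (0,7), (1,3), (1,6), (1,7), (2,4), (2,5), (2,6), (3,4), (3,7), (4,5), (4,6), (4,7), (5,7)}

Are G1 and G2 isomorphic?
Yes, isomorphic

The graphs are isomorphic.
One valid mapping φ: V(G1) → V(G2): 0→7, 1→5, 2→0, 3→2, 4→1, 5→3, 6→6, 7→4

Verify φ preserves adjacency — for each edge of G1, its image is an edge of G2:
  (0,1) → (φ(0),φ(1)) = (5,7) ∈ E(G2) ✓
  (0,2) → (φ(0),φ(2)) = (0,7) ∈ E(G2) ✓
  (0,4) → (φ(0),φ(4)) = (1,7) ∈ E(G2) ✓
  (0,5) → (φ(0),φ(5)) = (3,7) ∈ E(G2) ✓
  (0,7) → (φ(0),φ(7)) = (4,7) ∈ E(G2) ✓
  (1,3) → (φ(1),φ(3)) = (2,5) ∈ E(G2) ✓
  (1,7) → (φ(1),φ(7)) = (4,5) ∈ E(G2) ✓
  (2,3) → (φ(2),φ(3)) = (0,2) ∈ E(G2) ✓
  (2,5) → (φ(2),φ(5)) = (0,3) ∈ E(G2) ✓
  (2,6) → (φ(2),φ(6)) = (0,6) ∈ E(G2) ✓
  (3,6) → (φ(3),φ(6)) = (2,6) ∈ E(G2) ✓
  (3,7) → (φ(3),φ(7)) = (2,4) ∈ E(G2) ✓
  (4,5) → (φ(4),φ(5)) = (1,3) ∈ E(G2) ✓
  (4,6) → (φ(4),φ(6)) = (1,6) ∈ E(G2) ✓
  (5,7) → (φ(5),φ(7)) = (3,4) ∈ E(G2) ✓
  (6,7) → (φ(6),φ(7)) = (4,6) ∈ E(G2) ✓
All 16 edges of G1 map to edges of G2, and |E(G1)| = |E(G2)| = 16, so φ is a bijection on edges as well as vertices. Hence G1 ≅ G2.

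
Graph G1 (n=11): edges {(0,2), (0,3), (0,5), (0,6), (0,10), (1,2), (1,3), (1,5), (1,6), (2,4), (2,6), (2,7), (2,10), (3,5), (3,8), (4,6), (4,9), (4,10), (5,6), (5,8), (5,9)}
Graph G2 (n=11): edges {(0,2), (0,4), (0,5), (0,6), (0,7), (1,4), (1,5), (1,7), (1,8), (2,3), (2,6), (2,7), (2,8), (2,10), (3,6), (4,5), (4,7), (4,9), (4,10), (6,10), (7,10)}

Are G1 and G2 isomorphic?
Yes, isomorphic

The graphs are isomorphic.
One valid mapping φ: V(G1) → V(G2): 0→0, 1→10, 2→4, 3→6, 4→1, 5→2, 6→7, 7→9, 8→3, 9→8, 10→5

Verify φ preserves adjacency — for each edge of G1, its image is an edge of G2:
  (0,2) → (φ(0),φ(2)) = (0,4) ∈ E(G2) ✓
  (0,3) → (φ(0),φ(3)) = (0,6) ∈ E(G2) ✓
  (0,5) → (φ(0),φ(5)) = (0,2) ∈ E(G2) ✓
  (0,6) → (φ(0),φ(6)) = (0,7) ∈ E(G2) ✓
  (0,10) → (φ(0),φ(10)) = (0,5) ∈ E(G2) ✓
  (1,2) → (φ(1),φ(2)) = (4,10) ∈ E(G2) ✓
  (1,3) → (φ(1),φ(3)) = (6,10) ∈ E(G2) ✓
  (1,5) → (φ(1),φ(5)) = (2,10) ∈ E(G2) ✓
  (1,6) → (φ(1),φ(6)) = (7,10) ∈ E(G2) ✓
  (2,4) → (φ(2),φ(4)) = (1,4) ∈ E(G2) ✓
  (2,6) → (φ(2),φ(6)) = (4,7) ∈ E(G2) ✓
  (2,7) → (φ(2),φ(7)) = (4,9) ∈ E(G2) ✓
  (2,10) → (φ(2),φ(10)) = (4,5) ∈ E(G2) ✓
  (3,5) → (φ(3),φ(5)) = (2,6) ∈ E(G2) ✓
  (3,8) → (φ(3),φ(8)) = (3,6) ∈ E(G2) ✓
  (4,6) → (φ(4),φ(6)) = (1,7) ∈ E(G2) ✓
  (4,9) → (φ(4),φ(9)) = (1,8) ∈ E(G2) ✓
  (4,10) → (φ(4),φ(10)) = (1,5) ∈ E(G2) ✓
  (5,6) → (φ(5),φ(6)) = (2,7) ∈ E(G2) ✓
  (5,8) → (φ(5),φ(8)) = (2,3) ∈ E(G2) ✓
  (5,9) → (φ(5),φ(9)) = (2,8) ∈ E(G2) ✓
All 21 edges of G1 map to edges of G2, and |E(G1)| = |E(G2)| = 21, so φ is a bijection on edges as well as vertices. Hence G1 ≅ G2.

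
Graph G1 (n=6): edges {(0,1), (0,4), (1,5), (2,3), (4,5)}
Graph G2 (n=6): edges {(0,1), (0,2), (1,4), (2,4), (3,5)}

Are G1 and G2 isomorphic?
Yes, isomorphic

The graphs are isomorphic.
One valid mapping φ: V(G1) → V(G2): 0→4, 1→1, 2→5, 3→3, 4→2, 5→0

Verify φ preserves adjacency — for each edge of G1, its image is an edge of G2:
  (0,1) → (φ(0),φ(1)) = (1,4) ∈ E(G2) ✓
  (0,4) → (φ(0),φ(4)) = (2,4) ∈ E(G2) ✓
  (1,5) → (φ(1),φ(5)) = (0,1) ∈ E(G2) ✓
  (2,3) → (φ(2),φ(3)) = (3,5) ∈ E(G2) ✓
  (4,5) → (φ(4),φ(5)) = (0,2) ∈ E(G2) ✓
All 5 edges of G1 map to edges of G2, and |E(G1)| = |E(G2)| = 5, so φ is a bijection on edges as well as vertices. Hence G1 ≅ G2.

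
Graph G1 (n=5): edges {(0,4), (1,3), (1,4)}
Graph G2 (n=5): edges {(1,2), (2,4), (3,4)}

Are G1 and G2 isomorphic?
Yes, isomorphic

The graphs are isomorphic.
One valid mapping φ: V(G1) → V(G2): 0→3, 1→2, 2→0, 3→1, 4→4

Verify φ preserves adjacency — for each edge of G1, its image is an edge of G2:
  (0,4) → (φ(0),φ(4)) = (3,4) ∈ E(G2) ✓
  (1,3) → (φ(1),φ(3)) = (1,2) ∈ E(G2) ✓
  (1,4) → (φ(1),φ(4)) = (2,4) ∈ E(G2) ✓
All 3 edges of G1 map to edges of G2, and |E(G1)| = |E(G2)| = 3, so φ is a bijection on edges as well as vertices. Hence G1 ≅ G2.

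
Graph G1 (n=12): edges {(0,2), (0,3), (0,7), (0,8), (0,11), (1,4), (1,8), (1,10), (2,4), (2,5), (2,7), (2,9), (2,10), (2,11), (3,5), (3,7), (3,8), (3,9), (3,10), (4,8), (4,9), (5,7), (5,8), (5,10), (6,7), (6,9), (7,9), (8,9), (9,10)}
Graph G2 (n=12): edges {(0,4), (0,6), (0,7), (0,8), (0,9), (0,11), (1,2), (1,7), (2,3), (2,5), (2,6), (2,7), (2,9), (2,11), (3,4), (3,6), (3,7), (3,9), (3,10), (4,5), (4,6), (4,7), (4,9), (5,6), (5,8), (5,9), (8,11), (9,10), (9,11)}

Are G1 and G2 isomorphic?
Yes, isomorphic

The graphs are isomorphic.
One valid mapping φ: V(G1) → V(G2): 0→7, 1→8, 2→2, 3→4, 4→11, 5→6, 6→10, 7→3, 8→0, 9→9, 10→5, 11→1

Verify φ preserves adjacency — for each edge of G1, its image is an edge of G2:
  (0,2) → (φ(0),φ(2)) = (2,7) ∈ E(G2) ✓
  (0,3) → (φ(0),φ(3)) = (4,7) ∈ E(G2) ✓
  (0,7) → (φ(0),φ(7)) = (3,7) ∈ E(G2) ✓
  (0,8) → (φ(0),φ(8)) = (0,7) ∈ E(G2) ✓
  (0,11) → (φ(0),φ(11)) = (1,7) ∈ E(G2) ✓
  (1,4) → (φ(1),φ(4)) = (8,11) ∈ E(G2) ✓
  (1,8) → (φ(1),φ(8)) = (0,8) ∈ E(G2) ✓
  (1,10) → (φ(1),φ(10)) = (5,8) ∈ E(G2) ✓
  (2,4) → (φ(2),φ(4)) = (2,11) ∈ E(G2) ✓
  (2,5) → (φ(2),φ(5)) = (2,6) ∈ E(G2) ✓
  (2,7) → (φ(2),φ(7)) = (2,3) ∈ E(G2) ✓
  (2,9) → (φ(2),φ(9)) = (2,9) ∈ E(G2) ✓
  (2,10) → (φ(2),φ(10)) = (2,5) ∈ E(G2) ✓
  (2,11) → (φ(2),φ(11)) = (1,2) ∈ E(G2) ✓
  (3,5) → (φ(3),φ(5)) = (4,6) ∈ E(G2) ✓
  (3,7) → (φ(3),φ(7)) = (3,4) ∈ E(G2) ✓
  (3,8) → (φ(3),φ(8)) = (0,4) ∈ E(G2) ✓
  (3,9) → (φ(3),φ(9)) = (4,9) ∈ E(G2) ✓
  (3,10) → (φ(3),φ(10)) = (4,5) ∈ E(G2) ✓
  (4,8) → (φ(4),φ(8)) = (0,11) ∈ E(G2) ✓
  (4,9) → (φ(4),φ(9)) = (9,11) ∈ E(G2) ✓
  (5,7) → (φ(5),φ(7)) = (3,6) ∈ E(G2) ✓
  (5,8) → (φ(5),φ(8)) = (0,6) ∈ E(G2) ✓
  (5,10) → (φ(5),φ(10)) = (5,6) ∈ E(G2) ✓
  (6,7) → (φ(6),φ(7)) = (3,10) ∈ E(G2) ✓
  (6,9) → (φ(6),φ(9)) = (9,10) ∈ E(G2) ✓
  (7,9) → (φ(7),φ(9)) = (3,9) ∈ E(G2) ✓
  (8,9) → (φ(8),φ(9)) = (0,9) ∈ E(G2) ✓
  (9,10) → (φ(9),φ(10)) = (5,9) ∈ E(G2) ✓
All 29 edges of G1 map to edges of G2, and |E(G1)| = |E(G2)| = 29, so φ is a bijection on edges as well as vertices. Hence G1 ≅ G2.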